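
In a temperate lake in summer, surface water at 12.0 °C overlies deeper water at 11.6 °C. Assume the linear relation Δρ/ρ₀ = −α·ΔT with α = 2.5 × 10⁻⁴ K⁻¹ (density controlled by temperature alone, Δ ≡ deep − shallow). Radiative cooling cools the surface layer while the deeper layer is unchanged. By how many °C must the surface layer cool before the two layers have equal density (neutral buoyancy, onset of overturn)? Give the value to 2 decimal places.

With temperature the only control, equal density requires T_surf′ = T_deep.
T_surf′ = 11.6 °C.
Cooling required: 12.0 − 11.6 = 0.40 °C.

0.40 °C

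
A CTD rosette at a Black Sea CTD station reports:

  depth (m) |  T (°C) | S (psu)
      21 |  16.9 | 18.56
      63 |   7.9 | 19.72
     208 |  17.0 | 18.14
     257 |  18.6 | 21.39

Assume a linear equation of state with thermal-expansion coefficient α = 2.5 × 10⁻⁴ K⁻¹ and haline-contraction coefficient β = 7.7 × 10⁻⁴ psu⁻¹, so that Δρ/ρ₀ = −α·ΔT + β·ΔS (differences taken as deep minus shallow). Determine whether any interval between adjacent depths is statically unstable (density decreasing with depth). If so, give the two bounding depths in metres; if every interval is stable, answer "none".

Evaluate Δρ/ρ₀ = −αΔT + βΔS across each adjacent pair:
  21–63 m: −αΔT+βΔS = −(2.5 × 10⁻⁴)(-9.0)+(7.7 × 10⁻⁴)(+1.16) = 3.1 × 10⁻³ → stable
  63–208 m: −αΔT+βΔS = −(2.5 × 10⁻⁴)(+9.1)+(7.7 × 10⁻⁴)(-1.58) = -3.5 × 10⁻³ → UNSTABLE
  208–257 m: −αΔT+βΔS = −(2.5 × 10⁻⁴)(+1.6)+(7.7 × 10⁻⁴)(+3.25) = 2.1 × 10⁻³ → stable
The 63–208 m interval has Δρ < 0: lighter water underlies denser water.

63–208 m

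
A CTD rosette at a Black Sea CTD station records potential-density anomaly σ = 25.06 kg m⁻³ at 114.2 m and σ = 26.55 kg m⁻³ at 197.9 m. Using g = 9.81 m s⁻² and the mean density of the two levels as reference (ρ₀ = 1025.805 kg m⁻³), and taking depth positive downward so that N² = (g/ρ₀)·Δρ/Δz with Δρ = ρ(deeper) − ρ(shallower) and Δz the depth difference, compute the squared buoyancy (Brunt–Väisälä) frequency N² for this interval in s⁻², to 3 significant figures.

1.70 × 10⁻⁴ s⁻²

Δρ = 1026.55 − 1025.06 = 1.49 kg m⁻³ over Δz = 197.9 − 114.2 = 83.7 m.
N² = (9.81/1025.805) × (1.49/83.7) = 1.7024 × 10⁻⁴ s⁻² ≈ 1.70 × 10⁻⁴ s⁻².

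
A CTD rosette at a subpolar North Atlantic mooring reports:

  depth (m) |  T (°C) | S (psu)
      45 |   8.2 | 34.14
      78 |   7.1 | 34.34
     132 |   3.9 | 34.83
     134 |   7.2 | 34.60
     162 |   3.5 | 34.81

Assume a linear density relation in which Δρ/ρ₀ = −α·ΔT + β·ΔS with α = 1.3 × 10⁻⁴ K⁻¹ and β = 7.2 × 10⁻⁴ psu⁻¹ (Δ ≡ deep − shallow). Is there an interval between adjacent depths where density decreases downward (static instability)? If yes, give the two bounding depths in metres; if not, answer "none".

132–134 m

Evaluate Δρ/ρ₀ = −αΔT + βΔS across each adjacent pair:
  45–78 m: −αΔT+βΔS = −(1.3 × 10⁻⁴)(-1.1)+(7.2 × 10⁻⁴)(+0.20) = 2.9 × 10⁻⁴ → stable
  78–132 m: −αΔT+βΔS = −(1.3 × 10⁻⁴)(-3.2)+(7.2 × 10⁻⁴)(+0.49) = 7.7 × 10⁻⁴ → stable
  132–134 m: −αΔT+βΔS = −(1.3 × 10⁻⁴)(+3.3)+(7.2 × 10⁻⁴)(-0.23) = -5.9 × 10⁻⁴ → UNSTABLE
  134–162 m: −αΔT+βΔS = −(1.3 × 10⁻⁴)(-3.7)+(7.2 × 10⁻⁴)(+0.21) = 6.3 × 10⁻⁴ → stable
The 132–134 m interval has Δρ < 0: lighter water underlies denser water.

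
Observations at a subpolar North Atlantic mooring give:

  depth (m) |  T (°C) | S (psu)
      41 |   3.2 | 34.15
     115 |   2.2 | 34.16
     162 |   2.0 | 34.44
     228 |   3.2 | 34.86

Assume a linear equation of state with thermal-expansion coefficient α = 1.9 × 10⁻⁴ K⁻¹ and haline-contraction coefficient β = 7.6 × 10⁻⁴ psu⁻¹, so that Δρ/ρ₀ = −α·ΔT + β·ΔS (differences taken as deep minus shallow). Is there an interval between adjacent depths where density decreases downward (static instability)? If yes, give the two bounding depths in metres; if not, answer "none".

Evaluate Δρ/ρ₀ = −αΔT + βΔS across each adjacent pair:
  41–115 m: −αΔT+βΔS = −(1.9 × 10⁻⁴)(-1.0)+(7.6 × 10⁻⁴)(+0.01) = 2.0 × 10⁻⁴ → stable
  115–162 m: −αΔT+βΔS = −(1.9 × 10⁻⁴)(-0.2)+(7.6 × 10⁻⁴)(+0.28) = 2.5 × 10⁻⁴ → stable
  162–228 m: −αΔT+βΔS = −(1.9 × 10⁻⁴)(+1.2)+(7.6 × 10⁻⁴)(+0.42) = 9.1 × 10⁻⁵ → stable
Every interval has Δρ > 0: the column is stably stratified throughout.

none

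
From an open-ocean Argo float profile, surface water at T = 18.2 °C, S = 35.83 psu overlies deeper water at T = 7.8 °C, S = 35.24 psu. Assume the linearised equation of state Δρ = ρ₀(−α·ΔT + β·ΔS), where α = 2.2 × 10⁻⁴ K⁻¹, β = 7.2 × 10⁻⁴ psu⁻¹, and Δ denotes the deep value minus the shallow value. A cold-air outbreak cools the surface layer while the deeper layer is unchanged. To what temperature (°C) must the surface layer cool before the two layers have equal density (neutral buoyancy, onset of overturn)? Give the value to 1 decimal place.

Neutral buoyancy requires Δρ = 0, i.e. −α(T_deep − T_surf′) + β(S_deep − S_surf) = 0.
T_surf′ = T_deep − (β/α)·ΔS = 7.8 − (7.2 × 10⁻⁴/2.2 × 10⁻⁴)·(-0.59) = 9.731 °C.
Cooling required: 18.2 − (9.731) = 8.469 °C.

9.7 °C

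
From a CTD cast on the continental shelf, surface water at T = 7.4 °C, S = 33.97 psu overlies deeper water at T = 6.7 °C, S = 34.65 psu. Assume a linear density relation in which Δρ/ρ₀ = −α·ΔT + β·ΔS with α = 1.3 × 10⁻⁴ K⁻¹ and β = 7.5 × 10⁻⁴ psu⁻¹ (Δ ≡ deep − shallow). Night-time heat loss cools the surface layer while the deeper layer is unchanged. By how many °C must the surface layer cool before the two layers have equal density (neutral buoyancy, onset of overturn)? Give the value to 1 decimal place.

Neutral buoyancy requires Δρ = 0, i.e. −α(T_deep − T_surf′) + β(S_deep − S_surf) = 0.
T_surf′ = T_deep − (β/α)·ΔS = 6.7 − (7.5 × 10⁻⁴/1.3 × 10⁻⁴)·(+0.68) = 2.777 °C.
Cooling required: 7.4 − (2.777) = 4.623 °C.

4.6 °C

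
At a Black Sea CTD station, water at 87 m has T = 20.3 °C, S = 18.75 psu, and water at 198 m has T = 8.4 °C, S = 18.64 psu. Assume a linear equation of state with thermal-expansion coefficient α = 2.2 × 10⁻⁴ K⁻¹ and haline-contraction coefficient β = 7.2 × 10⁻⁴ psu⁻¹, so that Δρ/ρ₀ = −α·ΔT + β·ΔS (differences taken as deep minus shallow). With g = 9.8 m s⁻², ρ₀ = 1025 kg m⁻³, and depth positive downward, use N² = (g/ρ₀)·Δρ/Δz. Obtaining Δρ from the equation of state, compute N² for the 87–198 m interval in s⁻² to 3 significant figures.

2.24 × 10⁻⁴ s⁻²

ΔT = -11.9 K, ΔS = -0.11 psu (deep − shallow).
Δρ/ρ₀ = −αΔT + βΔS = 2.618 × 10⁻³ − 7.92 × 10⁻⁵ = 2.5388 × 10⁻³, so Δρ ≈ 2.602 kg m⁻³.
N² = (g/ρ₀)·Δρ/Δz = g·(Δρ/ρ₀)/Δz = 9.8 × 2.5388 × 10⁻³ / 111 = 2.2415 × 10⁻⁴ s⁻² ≈ 2.24 × 10⁻⁴ s⁻².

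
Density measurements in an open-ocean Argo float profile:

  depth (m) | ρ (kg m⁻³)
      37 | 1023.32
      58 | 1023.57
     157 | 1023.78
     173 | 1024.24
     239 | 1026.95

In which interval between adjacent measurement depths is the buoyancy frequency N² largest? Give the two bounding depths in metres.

Compute the density gradient over each adjacent pair:
  37–58 m: Δρ/Δz = 0.25/21 = 0.012 kg m⁻⁴
  58–157 m: Δρ/Δz = 0.21/99 = 2.1 × 10⁻³ kg m⁻⁴
  157–173 m: Δρ/Δz = 0.46/16 = 0.029 kg m⁻⁴
  173–239 m: Δρ/Δz = 2.71/66 = 0.041 kg m⁻⁴
The largest gradient is in the 173–239 m interval — the pycnocline.

173–239 m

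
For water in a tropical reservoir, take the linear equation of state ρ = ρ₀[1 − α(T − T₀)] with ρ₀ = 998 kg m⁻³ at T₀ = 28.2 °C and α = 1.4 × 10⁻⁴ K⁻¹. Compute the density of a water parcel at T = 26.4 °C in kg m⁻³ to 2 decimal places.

T − T₀ = -1.8 K.
Bracket = 1 − α·(-1.8) = 1 + (2.52 × 10⁻⁴) = 1.0002520.
ρ = 998 × 1.0002520 = 998.25 kg m⁻³.

998.25 kg m⁻³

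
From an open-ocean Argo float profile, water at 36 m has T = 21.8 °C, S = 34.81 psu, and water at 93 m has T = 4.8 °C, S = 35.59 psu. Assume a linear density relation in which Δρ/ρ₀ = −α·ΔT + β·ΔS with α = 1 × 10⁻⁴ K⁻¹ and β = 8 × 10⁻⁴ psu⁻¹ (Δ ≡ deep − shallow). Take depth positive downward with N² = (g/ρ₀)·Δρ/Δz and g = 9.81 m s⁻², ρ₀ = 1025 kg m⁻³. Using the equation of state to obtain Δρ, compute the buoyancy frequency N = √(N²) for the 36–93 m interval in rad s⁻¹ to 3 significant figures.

ΔT = -17.0 K, ΔS = +0.78 psu (deep − shallow).
Δρ/ρ₀ = −αΔT + βΔS = 1.70 × 10⁻³ + 6.24 × 10⁻⁴ = 2.324 × 10⁻³, so Δρ ≈ 2.382 kg m⁻³.
N² = (g/ρ₀)·Δρ/Δz = g·(Δρ/ρ₀)/Δz = 9.81 × 2.324 × 10⁻³ / 57 = 3.9997 × 10⁻⁴ s⁻².
N = √(3.9997 × 10⁻⁴) = 0.019999 rad s⁻¹ ≈ 0.0200 rad s⁻¹.

0.0200 rad s⁻¹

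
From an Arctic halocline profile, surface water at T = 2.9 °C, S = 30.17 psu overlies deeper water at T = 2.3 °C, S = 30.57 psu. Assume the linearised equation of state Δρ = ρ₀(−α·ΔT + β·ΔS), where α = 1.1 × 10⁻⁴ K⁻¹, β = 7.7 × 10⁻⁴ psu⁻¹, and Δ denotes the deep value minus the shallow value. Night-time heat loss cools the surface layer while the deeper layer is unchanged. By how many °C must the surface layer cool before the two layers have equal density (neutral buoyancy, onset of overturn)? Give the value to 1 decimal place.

3.4 °C

Neutral buoyancy requires Δρ = 0, i.e. −α(T_deep − T_surf′) + β(S_deep − S_surf) = 0.
T_surf′ = T_deep − (β/α)·ΔS = 2.3 − (7.7 × 10⁻⁴/1.1 × 10⁻⁴)·(+0.40) = -0.500 °C.
Cooling required: 2.9 − (-0.500) = 3.400 °C.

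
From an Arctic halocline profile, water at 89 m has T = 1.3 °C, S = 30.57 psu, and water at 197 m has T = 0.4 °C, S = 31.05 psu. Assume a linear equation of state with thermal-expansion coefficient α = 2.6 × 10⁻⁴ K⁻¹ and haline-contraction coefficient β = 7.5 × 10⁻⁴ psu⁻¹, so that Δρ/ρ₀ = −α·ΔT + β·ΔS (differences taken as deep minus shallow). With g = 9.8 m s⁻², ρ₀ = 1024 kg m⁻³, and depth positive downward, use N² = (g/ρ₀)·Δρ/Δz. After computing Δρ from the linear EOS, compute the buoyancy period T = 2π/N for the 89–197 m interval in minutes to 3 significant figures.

14.3 min

ΔT = -0.9 K, ΔS = +0.48 psu (deep − shallow).
Δρ/ρ₀ = −αΔT + βΔS = 2.34 × 10⁻⁴ + 3.60 × 10⁻⁴ = 5.94 × 10⁻⁴, so Δρ ≈ 0.6083 kg m⁻³.
N² = (g/ρ₀)·Δρ/Δz = g·(Δρ/ρ₀)/Δz = 9.8 × 5.94 × 10⁻⁴ / 108 = 5.3900 × 10⁻⁵ s⁻².
N = √(5.3900 × 10⁻⁵) = 7.3417 × 10⁻³ rad s⁻¹ → T = 2π/N = 855.82 s = 14.264 min ≈ 14.3 min.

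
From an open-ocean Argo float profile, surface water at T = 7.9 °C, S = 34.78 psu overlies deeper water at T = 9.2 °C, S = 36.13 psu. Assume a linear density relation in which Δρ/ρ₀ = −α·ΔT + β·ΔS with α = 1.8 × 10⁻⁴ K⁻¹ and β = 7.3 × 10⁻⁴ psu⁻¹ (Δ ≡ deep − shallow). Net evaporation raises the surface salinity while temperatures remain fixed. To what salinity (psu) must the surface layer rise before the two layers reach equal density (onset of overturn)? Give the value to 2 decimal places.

Neutral buoyancy requires −α(T_deep − T_surf) + β(S_deep − S_surf′) = 0.
S_surf′ = S_deep − (α/β)·ΔT = 36.13 − (1.8 × 10⁻⁴/7.3 × 10⁻⁴)·(+1.3) = 35.8095 psu.
Increase required: 35.8095 − 34.78 = 1.0295 psu.

35.81 psu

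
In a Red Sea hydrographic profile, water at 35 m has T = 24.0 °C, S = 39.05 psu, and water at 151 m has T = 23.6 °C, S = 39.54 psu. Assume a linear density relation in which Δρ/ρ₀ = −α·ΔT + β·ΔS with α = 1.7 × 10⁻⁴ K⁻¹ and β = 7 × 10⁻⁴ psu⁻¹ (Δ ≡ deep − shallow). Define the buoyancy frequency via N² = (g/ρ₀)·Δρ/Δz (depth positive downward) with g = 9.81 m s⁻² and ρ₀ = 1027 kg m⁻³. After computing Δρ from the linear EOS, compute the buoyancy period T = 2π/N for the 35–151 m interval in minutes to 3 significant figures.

17.8 min

ΔT = -0.4 K, ΔS = +0.49 psu (deep − shallow).
Δρ/ρ₀ = −αΔT + βΔS = 6.80 × 10⁻⁵ + 3.43 × 10⁻⁴ = 4.11 × 10⁻⁴, so Δρ ≈ 0.4221 kg m⁻³.
N² = (g/ρ₀)·Δρ/Δz = g·(Δρ/ρ₀)/Δz = 9.81 × 4.11 × 10⁻⁴ / 116 = 3.4758 × 10⁻⁵ s⁻².
N = √(3.4758 × 10⁻⁵) = 5.8956 × 10⁻³ rad s⁻¹ → T = 2π/N = 1.0657 × 10³ s = 17.762 min ≈ 17.8 min.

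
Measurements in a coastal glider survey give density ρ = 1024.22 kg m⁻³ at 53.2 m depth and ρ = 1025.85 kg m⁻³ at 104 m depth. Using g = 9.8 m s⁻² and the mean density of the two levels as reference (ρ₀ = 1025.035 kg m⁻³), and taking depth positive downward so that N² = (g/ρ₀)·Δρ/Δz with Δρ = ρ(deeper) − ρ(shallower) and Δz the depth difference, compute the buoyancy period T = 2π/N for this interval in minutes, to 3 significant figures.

5.98 min

Δρ = 1025.85 − 1024.22 = 1.63 kg m⁻³ over Δz = 104 − 53.2 = 50.8 m.
N² = (9.8/1025.035) × (1.63/50.8) = 3.0677 × 10⁻⁴ s⁻².
N = √(3.0677 × 10⁻⁴) = 0.017515 rad s⁻¹, so T = 2π/N = 358.73 s = 5.9788 min ≈ 5.98 min.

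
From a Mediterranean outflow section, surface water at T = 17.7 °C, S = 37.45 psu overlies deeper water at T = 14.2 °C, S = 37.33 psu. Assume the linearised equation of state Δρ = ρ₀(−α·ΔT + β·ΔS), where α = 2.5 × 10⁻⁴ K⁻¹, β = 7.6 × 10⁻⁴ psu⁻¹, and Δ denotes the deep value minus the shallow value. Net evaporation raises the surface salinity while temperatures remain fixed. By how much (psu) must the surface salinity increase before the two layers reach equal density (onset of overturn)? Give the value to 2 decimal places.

1.03 psu

Neutral buoyancy requires −α(T_deep − T_surf) + β(S_deep − S_surf′) = 0.
S_surf′ = S_deep − (α/β)·ΔT = 37.33 − (2.5 × 10⁻⁴/7.6 × 10⁻⁴)·(-3.5) = 38.4813 psu.
Increase required: 38.4813 − 37.45 = 1.0313 psu.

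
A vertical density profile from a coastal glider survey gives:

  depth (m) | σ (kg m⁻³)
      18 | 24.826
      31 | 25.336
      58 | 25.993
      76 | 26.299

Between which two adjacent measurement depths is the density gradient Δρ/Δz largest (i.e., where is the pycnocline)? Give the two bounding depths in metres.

18–31 m

Compute the density gradient over each adjacent pair:
  18–31 m: Δρ/Δz = 0.510/13 = 0.039 kg m⁻⁴
  31–58 m: Δρ/Δz = 0.657/27 = 0.024 kg m⁻⁴
  58–76 m: Δρ/Δz = 0.306/18 = 0.017 kg m⁻⁴
The largest gradient is in the 18–31 m interval — the pycnocline.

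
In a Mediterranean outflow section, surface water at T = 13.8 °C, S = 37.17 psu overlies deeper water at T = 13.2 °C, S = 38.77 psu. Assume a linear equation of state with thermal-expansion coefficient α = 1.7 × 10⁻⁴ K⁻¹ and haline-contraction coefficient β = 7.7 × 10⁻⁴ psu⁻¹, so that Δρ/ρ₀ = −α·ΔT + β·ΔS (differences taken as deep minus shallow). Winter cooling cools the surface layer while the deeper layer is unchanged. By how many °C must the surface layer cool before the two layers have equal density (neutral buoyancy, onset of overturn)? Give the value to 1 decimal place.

7.8 °C

Neutral buoyancy requires Δρ = 0, i.e. −α(T_deep − T_surf′) + β(S_deep − S_surf) = 0.
T_surf′ = T_deep − (β/α)·ΔS = 13.2 − (7.7 × 10⁻⁴/1.7 × 10⁻⁴)·(+1.60) = 5.953 °C.
Cooling required: 13.8 − (5.953) = 7.847 °C.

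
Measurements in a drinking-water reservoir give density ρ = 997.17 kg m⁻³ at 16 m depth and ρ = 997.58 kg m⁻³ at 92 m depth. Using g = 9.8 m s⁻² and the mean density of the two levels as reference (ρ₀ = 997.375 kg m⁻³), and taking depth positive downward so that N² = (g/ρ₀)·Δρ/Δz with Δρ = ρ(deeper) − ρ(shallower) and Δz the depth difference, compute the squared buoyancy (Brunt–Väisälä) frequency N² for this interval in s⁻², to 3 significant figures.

5.30 × 10⁻⁵ s⁻²

Δρ = 997.58 − 997.17 = 0.41 kg m⁻³ over Δz = 92 − 16 = 76 m.
N² = (9.8/997.375) × (0.41/76) = 5.3008 × 10⁻⁵ s⁻² ≈ 5.30 × 10⁻⁵ s⁻².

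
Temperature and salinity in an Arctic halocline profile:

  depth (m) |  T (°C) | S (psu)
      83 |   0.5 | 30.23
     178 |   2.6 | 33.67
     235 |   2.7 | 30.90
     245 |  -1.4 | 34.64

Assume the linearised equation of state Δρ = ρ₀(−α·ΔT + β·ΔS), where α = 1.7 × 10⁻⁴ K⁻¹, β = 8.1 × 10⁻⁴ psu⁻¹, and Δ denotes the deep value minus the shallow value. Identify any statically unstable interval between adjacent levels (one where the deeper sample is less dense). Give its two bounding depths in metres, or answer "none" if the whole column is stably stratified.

178–235 m

Evaluate Δρ/ρ₀ = −αΔT + βΔS across each adjacent pair:
  83–178 m: −αΔT+βΔS = −(1.7 × 10⁻⁴)(+2.1)+(8.1 × 10⁻⁴)(+3.44) = 2.4 × 10⁻³ → stable
  178–235 m: −αΔT+βΔS = −(1.7 × 10⁻⁴)(+0.1)+(8.1 × 10⁻⁴)(-2.77) = -2.3 × 10⁻³ → UNSTABLE
  235–245 m: −αΔT+βΔS = −(1.7 × 10⁻⁴)(-4.1)+(8.1 × 10⁻⁴)(+3.74) = 3.7 × 10⁻³ → stable
The 178–235 m interval has Δρ < 0: lighter water underlies denser water.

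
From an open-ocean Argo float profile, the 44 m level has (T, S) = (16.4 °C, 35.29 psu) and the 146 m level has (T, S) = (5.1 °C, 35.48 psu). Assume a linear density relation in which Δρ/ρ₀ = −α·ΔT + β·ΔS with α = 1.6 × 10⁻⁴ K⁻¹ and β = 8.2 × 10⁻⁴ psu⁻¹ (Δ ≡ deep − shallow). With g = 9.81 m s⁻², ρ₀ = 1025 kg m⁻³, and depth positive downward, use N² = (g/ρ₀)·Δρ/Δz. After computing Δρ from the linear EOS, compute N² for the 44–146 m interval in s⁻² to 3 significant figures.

ΔT = -11.3 K, ΔS = +0.19 psu (deep − shallow).
Δρ/ρ₀ = −αΔT + βΔS = 1.808 × 10⁻³ + 1.558 × 10⁻⁴ = 1.9638 × 10⁻³, so Δρ ≈ 2.013 kg m⁻³.
N² = (g/ρ₀)·Δρ/Δz = g·(Δρ/ρ₀)/Δz = 9.81 × 1.9638 × 10⁻³ / 102 = 1.8887 × 10⁻⁴ s⁻² ≈ 1.89 × 10⁻⁴ s⁻².

1.89 × 10⁻⁴ s⁻²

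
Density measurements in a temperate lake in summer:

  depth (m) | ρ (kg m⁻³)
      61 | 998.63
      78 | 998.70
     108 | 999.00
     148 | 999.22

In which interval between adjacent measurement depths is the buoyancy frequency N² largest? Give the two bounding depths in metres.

78–108 m

Compute the density gradient over each adjacent pair:
  61–78 m: Δρ/Δz = 0.07/17 = 4.1 × 10⁻³ kg m⁻⁴
  78–108 m: Δρ/Δz = 0.30/30 = 0.010 kg m⁻⁴
  108–148 m: Δρ/Δz = 0.22/40 = 5.5 × 10⁻³ kg m⁻⁴
The largest gradient is in the 78–108 m interval — the pycnocline.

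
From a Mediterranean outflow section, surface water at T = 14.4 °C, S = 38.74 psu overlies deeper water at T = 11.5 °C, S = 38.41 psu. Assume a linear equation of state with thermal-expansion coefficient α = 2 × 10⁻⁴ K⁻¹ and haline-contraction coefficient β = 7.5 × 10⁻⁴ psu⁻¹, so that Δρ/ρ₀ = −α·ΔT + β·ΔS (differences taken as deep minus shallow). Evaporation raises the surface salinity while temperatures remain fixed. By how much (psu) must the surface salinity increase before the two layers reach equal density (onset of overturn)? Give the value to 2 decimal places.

0.44 psu

Neutral buoyancy requires −α(T_deep − T_surf) + β(S_deep − S_surf′) = 0.
S_surf′ = S_deep − (α/β)·ΔT = 38.41 − (2 × 10⁻⁴/7.5 × 10⁻⁴)·(-2.9) = 39.1833 psu.
Increase required: 39.1833 − 38.74 = 0.4433 psu.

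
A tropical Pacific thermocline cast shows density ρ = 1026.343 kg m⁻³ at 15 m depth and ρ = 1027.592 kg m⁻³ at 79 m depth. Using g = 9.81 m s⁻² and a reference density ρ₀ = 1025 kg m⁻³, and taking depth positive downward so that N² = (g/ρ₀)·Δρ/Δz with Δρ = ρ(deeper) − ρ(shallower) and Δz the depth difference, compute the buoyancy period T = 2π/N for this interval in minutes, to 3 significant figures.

7.66 min

Δρ = 1027.592 − 1026.343 = 1.249 kg m⁻³ over Δz = 79 − 15 = 64 m.
N² = (9.81/1025) × (1.249/64) = 1.8678 × 10⁻⁴ s⁻².
N = √(1.8678 × 10⁻⁴) = 0.013667 rad s⁻¹, so T = 2π/N = 459.73 s = 7.6622 min ≈ 7.66 min.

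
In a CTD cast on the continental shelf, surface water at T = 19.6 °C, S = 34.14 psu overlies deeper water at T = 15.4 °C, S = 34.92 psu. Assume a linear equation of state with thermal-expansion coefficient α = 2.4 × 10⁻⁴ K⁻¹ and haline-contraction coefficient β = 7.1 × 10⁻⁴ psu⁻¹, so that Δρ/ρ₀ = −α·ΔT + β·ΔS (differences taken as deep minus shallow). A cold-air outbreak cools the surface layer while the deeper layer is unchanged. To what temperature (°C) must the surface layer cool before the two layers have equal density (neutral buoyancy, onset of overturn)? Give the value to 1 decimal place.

Neutral buoyancy requires Δρ = 0, i.e. −α(T_deep − T_surf′) + β(S_deep − S_surf) = 0.
T_surf′ = T_deep − (β/α)·ΔS = 15.4 − (7.1 × 10⁻⁴/2.4 × 10⁻⁴)·(+0.78) = 13.093 °C.
Cooling required: 19.6 − (13.093) = 6.507 °C.

13.1 °C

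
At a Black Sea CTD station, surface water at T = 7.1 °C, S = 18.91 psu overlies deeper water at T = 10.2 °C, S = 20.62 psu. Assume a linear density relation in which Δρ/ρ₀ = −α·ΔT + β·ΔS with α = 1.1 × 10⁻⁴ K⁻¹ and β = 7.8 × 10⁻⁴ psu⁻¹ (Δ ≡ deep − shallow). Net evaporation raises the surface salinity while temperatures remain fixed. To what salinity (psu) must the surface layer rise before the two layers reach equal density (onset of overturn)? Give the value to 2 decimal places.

20.18 psu

Neutral buoyancy requires −α(T_deep − T_surf) + β(S_deep − S_surf′) = 0.
S_surf′ = S_deep − (α/β)·ΔT = 20.62 − (1.1 × 10⁻⁴/7.8 × 10⁻⁴)·(+3.1) = 20.1828 psu.
Increase required: 20.1828 − 18.91 = 1.2728 psu.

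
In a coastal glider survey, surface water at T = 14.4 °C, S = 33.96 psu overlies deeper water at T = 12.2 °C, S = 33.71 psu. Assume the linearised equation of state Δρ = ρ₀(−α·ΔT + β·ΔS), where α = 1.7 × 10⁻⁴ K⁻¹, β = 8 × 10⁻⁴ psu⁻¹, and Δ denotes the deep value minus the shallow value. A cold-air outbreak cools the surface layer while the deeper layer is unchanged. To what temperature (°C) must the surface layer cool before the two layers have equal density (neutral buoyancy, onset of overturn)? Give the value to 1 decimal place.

13.4 °C

Neutral buoyancy requires Δρ = 0, i.e. −α(T_deep − T_surf′) + β(S_deep − S_surf) = 0.
T_surf′ = T_deep − (β/α)·ΔS = 12.2 − (8 × 10⁻⁴/1.7 × 10⁻⁴)·(-0.25) = 13.376 °C.
Cooling required: 14.4 − (13.376) = 1.024 °C.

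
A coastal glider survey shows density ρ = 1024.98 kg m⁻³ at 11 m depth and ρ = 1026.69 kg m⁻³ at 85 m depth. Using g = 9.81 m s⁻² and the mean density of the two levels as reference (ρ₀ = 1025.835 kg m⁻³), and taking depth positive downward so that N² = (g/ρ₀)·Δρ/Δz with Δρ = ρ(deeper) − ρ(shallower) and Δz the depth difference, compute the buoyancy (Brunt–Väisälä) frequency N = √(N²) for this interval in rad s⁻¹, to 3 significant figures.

0.0149 rad s⁻¹

Δρ = 1026.69 − 1024.98 = 1.71 kg m⁻³ over Δz = 85 − 11 = 74 m.
N² = (9.81/1025.835) × (1.71/74) = 2.2098 × 10⁻⁴ s⁻².
N = √(2.2098 × 10⁻⁴) = 0.014865 rad s⁻¹ ≈ 0.0149 rad s⁻¹.
Since Δρ > 0 the layer is stably stratified.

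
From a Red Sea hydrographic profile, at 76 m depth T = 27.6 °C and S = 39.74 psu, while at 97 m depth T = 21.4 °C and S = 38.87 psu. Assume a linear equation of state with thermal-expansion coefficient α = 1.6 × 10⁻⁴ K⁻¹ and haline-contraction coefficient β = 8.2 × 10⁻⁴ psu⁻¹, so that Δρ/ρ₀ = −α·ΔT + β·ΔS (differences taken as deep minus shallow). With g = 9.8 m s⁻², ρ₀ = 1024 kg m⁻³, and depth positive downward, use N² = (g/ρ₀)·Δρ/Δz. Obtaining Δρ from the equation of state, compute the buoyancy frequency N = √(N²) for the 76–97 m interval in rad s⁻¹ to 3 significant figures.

0.0114 rad s⁻¹

ΔT = -6.2 K, ΔS = -0.87 psu (deep − shallow).
Δρ/ρ₀ = −αΔT + βΔS = 9.92 × 10⁻⁴ − 7.134 × 10⁻⁴ = 2.786 × 10⁻⁴, so Δρ ≈ 0.2853 kg m⁻³.
N² = (g/ρ₀)·Δρ/Δz = g·(Δρ/ρ₀)/Δz = 9.8 × 2.786 × 10⁻⁴ / 21 = 1.3001 × 10⁻⁴ s⁻².
N = √(1.3001 × 10⁻⁴) = 0.011402 rad s⁻¹ ≈ 0.0114 rad s⁻¹.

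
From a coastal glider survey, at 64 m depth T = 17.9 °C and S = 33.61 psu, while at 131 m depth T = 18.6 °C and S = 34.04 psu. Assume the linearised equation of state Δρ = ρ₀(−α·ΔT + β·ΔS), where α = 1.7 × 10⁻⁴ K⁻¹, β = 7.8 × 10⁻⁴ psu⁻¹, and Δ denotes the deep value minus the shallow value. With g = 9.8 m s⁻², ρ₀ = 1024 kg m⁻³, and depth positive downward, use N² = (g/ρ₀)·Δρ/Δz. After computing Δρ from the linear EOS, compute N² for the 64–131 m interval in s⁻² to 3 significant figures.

3.17 × 10⁻⁵ s⁻²

ΔT = +0.7 K, ΔS = +0.43 psu (deep − shallow).
Δρ/ρ₀ = −αΔT + βΔS = -1.19 × 10⁻⁴ + 3.354 × 10⁻⁴ = 2.164 × 10⁻⁴, so Δρ ≈ 0.2216 kg m⁻³.
N² = (g/ρ₀)·Δρ/Δz = g·(Δρ/ρ₀)/Δz = 9.8 × 2.164 × 10⁻⁴ / 67 = 3.1653 × 10⁻⁵ s⁻² ≈ 3.17 × 10⁻⁵ s⁻².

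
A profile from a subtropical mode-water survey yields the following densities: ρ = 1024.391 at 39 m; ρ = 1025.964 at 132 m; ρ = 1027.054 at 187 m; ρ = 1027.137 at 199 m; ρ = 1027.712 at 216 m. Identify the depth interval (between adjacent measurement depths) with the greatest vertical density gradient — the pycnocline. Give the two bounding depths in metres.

Compute the density gradient over each adjacent pair:
  39–132 m: Δρ/Δz = 1.573/93 = 0.017 kg m⁻⁴
  132–187 m: Δρ/Δz = 1.090/55 = 0.020 kg m⁻⁴
  187–199 m: Δρ/Δz = 0.083/12 = 6.9 × 10⁻³ kg m⁻⁴
  199–216 m: Δρ/Δz = 0.575/17 = 0.034 kg m⁻⁴
The largest gradient is in the 199–216 m interval — the pycnocline.

199–216 m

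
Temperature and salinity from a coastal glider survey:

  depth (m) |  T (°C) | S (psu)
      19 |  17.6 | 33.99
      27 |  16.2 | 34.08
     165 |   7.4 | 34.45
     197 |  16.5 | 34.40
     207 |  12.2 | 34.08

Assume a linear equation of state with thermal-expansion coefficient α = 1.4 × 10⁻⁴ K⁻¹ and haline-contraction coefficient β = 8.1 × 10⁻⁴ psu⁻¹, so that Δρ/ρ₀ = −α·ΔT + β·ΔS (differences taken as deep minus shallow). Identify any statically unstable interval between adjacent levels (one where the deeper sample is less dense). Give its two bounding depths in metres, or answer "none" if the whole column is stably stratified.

165–197 m

Evaluate Δρ/ρ₀ = −αΔT + βΔS across each adjacent pair:
  19–27 m: −αΔT+βΔS = −(1.4 × 10⁻⁴)(-1.4)+(8.1 × 10⁻⁴)(+0.09) = 2.7 × 10⁻⁴ → stable
  27–165 m: −αΔT+βΔS = −(1.4 × 10⁻⁴)(-8.8)+(8.1 × 10⁻⁴)(+0.37) = 1.5 × 10⁻³ → stable
  165–197 m: −αΔT+βΔS = −(1.4 × 10⁻⁴)(+9.1)+(8.1 × 10⁻⁴)(-0.05) = -1.3 × 10⁻³ → UNSTABLE
  197–207 m: −αΔT+βΔS = −(1.4 × 10⁻⁴)(-4.3)+(8.1 × 10⁻⁴)(-0.32) = 3.4 × 10⁻⁴ → stable
The 165–197 m interval has Δρ < 0: lighter water underlies denser water.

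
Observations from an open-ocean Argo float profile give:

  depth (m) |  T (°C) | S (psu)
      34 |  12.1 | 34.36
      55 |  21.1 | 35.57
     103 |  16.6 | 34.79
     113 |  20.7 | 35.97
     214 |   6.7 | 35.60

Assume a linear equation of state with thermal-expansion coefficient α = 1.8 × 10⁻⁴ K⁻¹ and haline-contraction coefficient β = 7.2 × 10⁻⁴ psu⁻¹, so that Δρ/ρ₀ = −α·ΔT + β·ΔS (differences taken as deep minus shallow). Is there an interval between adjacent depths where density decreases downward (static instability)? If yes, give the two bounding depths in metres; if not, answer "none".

Evaluate Δρ/ρ₀ = −αΔT + βΔS across each adjacent pair:
  34–55 m: −αΔT+βΔS = −(1.8 × 10⁻⁴)(+9.0)+(7.2 × 10⁻⁴)(+1.21) = -7.5 × 10⁻⁴ → UNSTABLE
  55–103 m: −αΔT+βΔS = −(1.8 × 10⁻⁴)(-4.5)+(7.2 × 10⁻⁴)(-0.78) = 2.5 × 10⁻⁴ → stable
  103–113 m: −αΔT+βΔS = −(1.8 × 10⁻⁴)(+4.1)+(7.2 × 10⁻⁴)(+1.18) = 1.1 × 10⁻⁴ → stable
  113–214 m: −αΔT+βΔS = −(1.8 × 10⁻⁴)(-14.0)+(7.2 × 10⁻⁴)(-0.37) = 2.3 × 10⁻³ → stable
The 34–55 m interval has Δρ < 0: lighter water underlies denser water.

34–55 m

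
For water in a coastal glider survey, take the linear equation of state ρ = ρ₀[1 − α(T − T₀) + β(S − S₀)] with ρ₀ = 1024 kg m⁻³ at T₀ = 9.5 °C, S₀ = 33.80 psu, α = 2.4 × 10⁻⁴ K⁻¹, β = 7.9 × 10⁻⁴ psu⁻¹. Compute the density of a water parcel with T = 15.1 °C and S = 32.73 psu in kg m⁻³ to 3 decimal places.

1021.758 kg m⁻³

T − T₀ = +5.6 K, S − S₀ = -1.07 psu.
Bracket = 1 − α·(+5.6) + β·(-1.07) = 1 + (-2.1893 × 10⁻³) = 0.9978107.
ρ = 1024 × 0.9978107 = 1021.758 kg m⁻³.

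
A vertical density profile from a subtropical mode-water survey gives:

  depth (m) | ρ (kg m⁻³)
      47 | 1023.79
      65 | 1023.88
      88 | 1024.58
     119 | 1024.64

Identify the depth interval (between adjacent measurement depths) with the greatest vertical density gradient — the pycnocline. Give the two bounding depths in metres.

65–88 m

Compute the density gradient over each adjacent pair:
  47–65 m: Δρ/Δz = 0.09/18 = 5.0 × 10⁻³ kg m⁻⁴
  65–88 m: Δρ/Δz = 0.70/23 = 0.030 kg m⁻⁴
  88–119 m: Δρ/Δz = 0.06/31 = 1.9 × 10⁻³ kg m⁻⁴
The largest gradient is in the 65–88 m interval — the pycnocline.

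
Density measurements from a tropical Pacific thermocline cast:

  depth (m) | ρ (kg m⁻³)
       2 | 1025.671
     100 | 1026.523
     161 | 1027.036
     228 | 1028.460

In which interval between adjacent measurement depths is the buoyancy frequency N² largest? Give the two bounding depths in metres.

161–228 m

Compute the density gradient over each adjacent pair:
  2–100 m: Δρ/Δz = 0.852/98 = 8.7 × 10⁻³ kg m⁻⁴
  100–161 m: Δρ/Δz = 0.513/61 = 8.4 × 10⁻³ kg m⁻⁴
  161–228 m: Δρ/Δz = 1.424/67 = 0.021 kg m⁻⁴
The largest gradient is in the 161–228 m interval — the pycnocline.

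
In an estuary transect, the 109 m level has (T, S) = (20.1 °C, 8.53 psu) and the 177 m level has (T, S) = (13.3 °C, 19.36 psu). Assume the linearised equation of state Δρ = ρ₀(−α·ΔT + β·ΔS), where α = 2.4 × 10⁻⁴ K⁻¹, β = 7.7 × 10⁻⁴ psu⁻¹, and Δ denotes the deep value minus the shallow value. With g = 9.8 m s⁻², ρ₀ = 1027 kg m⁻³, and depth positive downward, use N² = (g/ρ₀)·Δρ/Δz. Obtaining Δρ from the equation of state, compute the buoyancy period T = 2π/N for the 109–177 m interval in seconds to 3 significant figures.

ΔT = -6.8 K, ΔS = +10.83 psu (deep − shallow).
Δρ/ρ₀ = −αΔT + βΔS = 1.632 × 10⁻³ + 8.3391 × 10⁻³ = 9.9711 × 10⁻³, so Δρ ≈ 10.24 kg m⁻³.
N² = (g/ρ₀)·Δρ/Δz = g·(Δρ/ρ₀)/Δz = 9.8 × 9.9711 × 10⁻³ / 68 = 1.4370 × 10⁻³ s⁻².
N = √(1.4370 × 10⁻³) = 0.037908 rad s⁻¹ → T = 2π/N = 165.75 s ≈ 166 s.

166 s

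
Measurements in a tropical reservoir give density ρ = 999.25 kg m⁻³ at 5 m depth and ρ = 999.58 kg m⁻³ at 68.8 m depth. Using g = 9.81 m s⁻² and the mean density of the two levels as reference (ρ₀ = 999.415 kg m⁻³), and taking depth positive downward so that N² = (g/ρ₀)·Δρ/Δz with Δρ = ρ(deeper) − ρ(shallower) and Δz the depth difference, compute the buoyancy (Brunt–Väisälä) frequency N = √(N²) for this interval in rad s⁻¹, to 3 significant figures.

Δρ = 999.58 − 999.25 = 0.33 kg m⁻³ over Δz = 68.8 − 5 = 63.8 m.
N² = (9.81/999.415) × (0.33/63.8) = 5.0771 × 10⁻⁵ s⁻².
N = √(5.0771 × 10⁻⁵) = 7.1254 × 10⁻³ rad s⁻¹ ≈ 7.13 × 10⁻³ rad s⁻¹.

7.13 × 10⁻³ rad s⁻¹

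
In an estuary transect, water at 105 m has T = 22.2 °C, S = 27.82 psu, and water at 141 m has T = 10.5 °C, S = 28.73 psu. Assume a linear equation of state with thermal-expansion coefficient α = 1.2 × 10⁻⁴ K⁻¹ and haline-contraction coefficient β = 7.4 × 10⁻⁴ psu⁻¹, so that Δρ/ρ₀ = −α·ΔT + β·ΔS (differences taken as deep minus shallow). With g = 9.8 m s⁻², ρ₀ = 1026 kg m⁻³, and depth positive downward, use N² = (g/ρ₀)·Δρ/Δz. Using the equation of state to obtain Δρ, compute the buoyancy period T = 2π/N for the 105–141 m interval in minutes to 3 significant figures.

4.40 min

ΔT = -11.7 K, ΔS = +0.91 psu (deep − shallow).
Δρ/ρ₀ = −αΔT + βΔS = 1.404 × 10⁻³ + 6.734 × 10⁻⁴ = 2.0774 × 10⁻³, so Δρ ≈ 2.131 kg m⁻³.
N² = (g/ρ₀)·Δρ/Δz = g·(Δρ/ρ₀)/Δz = 9.8 × 2.0774 × 10⁻³ / 36 = 5.6551 × 10⁻⁴ s⁻².
N = √(5.6551 × 10⁻⁴) = 0.023780 rad s⁻¹ → T = 2π/N = 264.22 s = 4.4037 min ≈ 4.40 min.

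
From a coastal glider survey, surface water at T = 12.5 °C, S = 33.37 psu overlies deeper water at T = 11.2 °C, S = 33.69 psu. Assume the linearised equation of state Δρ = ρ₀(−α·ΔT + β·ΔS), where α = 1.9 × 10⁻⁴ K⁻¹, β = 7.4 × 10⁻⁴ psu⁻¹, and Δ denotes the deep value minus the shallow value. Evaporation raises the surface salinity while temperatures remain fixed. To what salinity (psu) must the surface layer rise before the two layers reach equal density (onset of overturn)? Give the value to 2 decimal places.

34.02 psu

Neutral buoyancy requires −α(T_deep − T_surf) + β(S_deep − S_surf′) = 0.
S_surf′ = S_deep − (α/β)·ΔT = 33.69 − (1.9 × 10⁻⁴/7.4 × 10⁻⁴)·(-1.3) = 34.0238 psu.
Increase required: 34.0238 − 33.37 = 0.6538 psu.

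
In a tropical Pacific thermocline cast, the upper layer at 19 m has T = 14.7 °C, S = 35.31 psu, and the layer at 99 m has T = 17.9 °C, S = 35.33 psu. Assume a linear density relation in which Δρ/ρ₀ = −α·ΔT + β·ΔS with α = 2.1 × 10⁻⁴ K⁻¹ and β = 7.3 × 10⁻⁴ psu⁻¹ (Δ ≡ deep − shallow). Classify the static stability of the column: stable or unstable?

unstable

ΔT = 17.9 − 14.7 = +3.2 K and ΔS = 35.33 − 35.31 = +0.02 psu (deep − shallow).
−αΔT = -6.72 × 10⁻⁴; βΔS = 1.46 × 10⁻⁵; sum Δρ/ρ₀ = -6.574 × 10⁻⁴.
Δρ/ρ₀ < 0, so Δρ < 0: deeper water is lighter → statically unstable; the column would overturn.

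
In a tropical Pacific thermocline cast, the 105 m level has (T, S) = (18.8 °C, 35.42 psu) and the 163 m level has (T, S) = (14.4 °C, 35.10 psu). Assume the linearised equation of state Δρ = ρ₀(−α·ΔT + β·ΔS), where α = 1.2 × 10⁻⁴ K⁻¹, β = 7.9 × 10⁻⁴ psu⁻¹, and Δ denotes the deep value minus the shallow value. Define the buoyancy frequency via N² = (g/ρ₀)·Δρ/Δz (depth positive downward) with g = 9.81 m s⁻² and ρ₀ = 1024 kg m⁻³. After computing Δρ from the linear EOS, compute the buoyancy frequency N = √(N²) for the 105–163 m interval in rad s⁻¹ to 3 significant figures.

6.82 × 10⁻³ rad s⁻¹

ΔT = -4.4 K, ΔS = -0.32 psu (deep − shallow).
Δρ/ρ₀ = −αΔT + βΔS = 5.28 × 10⁻⁴ − 2.528 × 10⁻⁴ = 2.752 × 10⁻⁴, so Δρ ≈ 0.2818 kg m⁻³.
N² = (g/ρ₀)·Δρ/Δz = g·(Δρ/ρ₀)/Δz = 9.81 × 2.752 × 10⁻⁴ / 58 = 4.6547 × 10⁻⁵ s⁻².
N = √(4.6547 × 10⁻⁵) = 6.8225 × 10⁻³ rad s⁻¹ ≈ 6.82 × 10⁻³ rad s⁻¹.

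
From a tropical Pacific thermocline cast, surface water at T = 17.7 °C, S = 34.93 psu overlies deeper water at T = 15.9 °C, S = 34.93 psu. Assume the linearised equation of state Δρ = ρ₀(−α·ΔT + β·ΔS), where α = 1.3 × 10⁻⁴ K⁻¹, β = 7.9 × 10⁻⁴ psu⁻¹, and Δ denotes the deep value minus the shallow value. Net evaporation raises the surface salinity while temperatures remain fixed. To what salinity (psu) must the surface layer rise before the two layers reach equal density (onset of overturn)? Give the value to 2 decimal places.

35.23 psu

Neutral buoyancy requires −α(T_deep − T_surf) + β(S_deep − S_surf′) = 0.
S_surf′ = S_deep − (α/β)·ΔT = 34.93 − (1.3 × 10⁻⁴/7.9 × 10⁻⁴)·(-1.8) = 35.2262 psu.
Increase required: 35.2262 − 34.93 = 0.2962 psu.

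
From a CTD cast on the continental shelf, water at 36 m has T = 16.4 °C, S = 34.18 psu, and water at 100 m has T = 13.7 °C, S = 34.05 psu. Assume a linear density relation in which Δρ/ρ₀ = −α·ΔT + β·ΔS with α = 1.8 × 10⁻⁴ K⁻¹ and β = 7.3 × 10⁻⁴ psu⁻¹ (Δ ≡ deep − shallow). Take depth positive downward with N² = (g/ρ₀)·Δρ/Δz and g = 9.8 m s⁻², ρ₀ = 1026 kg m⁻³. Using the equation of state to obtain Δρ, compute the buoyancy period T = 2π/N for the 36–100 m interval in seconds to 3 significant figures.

812 s

ΔT = -2.7 K, ΔS = -0.13 psu (deep − shallow).
Δρ/ρ₀ = −αΔT + βΔS = 4.86 × 10⁻⁴ − 9.49 × 10⁻⁵ = 3.911 × 10⁻⁴, so Δρ ≈ 0.4013 kg m⁻³.
N² = (g/ρ₀)·Δρ/Δz = g·(Δρ/ρ₀)/Δz = 9.8 × 3.911 × 10⁻⁴ / 64 = 5.9887 × 10⁻⁵ s⁻².
N = √(5.9887 × 10⁻⁵) = 7.7387 × 10⁻³ rad s⁻¹ → T = 2π/N = 811.92 s ≈ 812 s.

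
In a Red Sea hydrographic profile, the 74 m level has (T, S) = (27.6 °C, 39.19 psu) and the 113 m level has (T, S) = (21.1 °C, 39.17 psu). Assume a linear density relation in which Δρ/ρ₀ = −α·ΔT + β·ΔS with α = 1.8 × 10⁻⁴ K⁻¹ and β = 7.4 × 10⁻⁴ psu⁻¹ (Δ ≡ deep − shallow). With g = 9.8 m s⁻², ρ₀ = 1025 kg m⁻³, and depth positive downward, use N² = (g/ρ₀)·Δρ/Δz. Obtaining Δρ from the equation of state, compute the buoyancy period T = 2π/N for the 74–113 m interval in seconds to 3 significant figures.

ΔT = -6.5 K, ΔS = -0.02 psu (deep − shallow).
Δρ/ρ₀ = −αΔT + βΔS = 1.17 × 10⁻³ − 1.48 × 10⁻⁵ = 1.1552 × 10⁻³, so Δρ ≈ 1.184 kg m⁻³.
N² = (g/ρ₀)·Δρ/Δz = g·(Δρ/ρ₀)/Δz = 9.8 × 1.1552 × 10⁻³ / 39 = 2.9028 × 10⁻⁴ s⁻².
N = √(2.9028 × 10⁻⁴) = 0.017038 rad s⁻¹ → T = 2π/N = 368.77 s ≈ 369 s.

369 s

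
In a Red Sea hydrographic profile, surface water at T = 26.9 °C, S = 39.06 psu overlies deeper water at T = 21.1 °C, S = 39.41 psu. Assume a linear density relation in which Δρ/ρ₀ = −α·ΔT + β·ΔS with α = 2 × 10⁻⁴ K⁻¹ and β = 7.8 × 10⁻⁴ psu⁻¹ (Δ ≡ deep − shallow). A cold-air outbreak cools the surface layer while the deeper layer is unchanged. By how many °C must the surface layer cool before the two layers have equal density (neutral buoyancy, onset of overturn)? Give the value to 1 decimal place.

Neutral buoyancy requires Δρ = 0, i.e. −α(T_deep − T_surf′) + β(S_deep − S_surf) = 0.
T_surf′ = T_deep − (β/α)·ΔS = 21.1 − (7.8 × 10⁻⁴/2 × 10⁻⁴)·(+0.35) = 19.735 °C.
Cooling required: 26.9 − (19.735) = 7.165 °C.

7.2 °C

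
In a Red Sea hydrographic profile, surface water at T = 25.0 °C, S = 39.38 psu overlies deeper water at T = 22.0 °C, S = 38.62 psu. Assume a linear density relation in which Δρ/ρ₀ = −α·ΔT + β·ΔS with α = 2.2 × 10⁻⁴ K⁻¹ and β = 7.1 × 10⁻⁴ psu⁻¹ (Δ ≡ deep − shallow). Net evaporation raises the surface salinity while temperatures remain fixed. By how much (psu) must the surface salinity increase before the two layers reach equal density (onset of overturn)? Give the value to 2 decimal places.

Neutral buoyancy requires −α(T_deep − T_surf) + β(S_deep − S_surf′) = 0.
S_surf′ = S_deep − (α/β)·ΔT = 38.62 − (2.2 × 10⁻⁴/7.1 × 10⁻⁴)·(-3.0) = 39.5496 psu.
Increase required: 39.5496 − 39.38 = 0.1696 psu.

0.17 psu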